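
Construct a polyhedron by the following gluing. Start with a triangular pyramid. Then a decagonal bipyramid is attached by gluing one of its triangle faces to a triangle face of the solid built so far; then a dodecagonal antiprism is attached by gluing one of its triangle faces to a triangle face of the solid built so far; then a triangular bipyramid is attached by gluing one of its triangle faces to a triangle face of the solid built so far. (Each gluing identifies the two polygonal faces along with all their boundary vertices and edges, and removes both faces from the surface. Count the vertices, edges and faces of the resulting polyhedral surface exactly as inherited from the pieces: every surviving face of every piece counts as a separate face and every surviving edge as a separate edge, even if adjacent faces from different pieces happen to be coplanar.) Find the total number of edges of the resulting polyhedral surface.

A triangular pyramid: V=4, E=6, F=4.
Attach a decagonal bipyramid (V=12, E=30, F=20) along a 3-gon: merge 3 vertices and 3 edges, delete both glued faces → V=13, E=33, F=22.
Attach a dodecagonal antiprism (V=24, E=48, F=26) along a 3-gon: merge 3 vertices and 3 edges, delete both glued faces → V=34, E=78, F=46.
Attach a triangular bipyramid (V=5, E=9, F=6) along a 3-gon: merge 3 vertices and 3 edges, delete both glued faces → V=36, E=84, F=50.
Check: V − E + F = 36 − 84 + 50 = 2.

84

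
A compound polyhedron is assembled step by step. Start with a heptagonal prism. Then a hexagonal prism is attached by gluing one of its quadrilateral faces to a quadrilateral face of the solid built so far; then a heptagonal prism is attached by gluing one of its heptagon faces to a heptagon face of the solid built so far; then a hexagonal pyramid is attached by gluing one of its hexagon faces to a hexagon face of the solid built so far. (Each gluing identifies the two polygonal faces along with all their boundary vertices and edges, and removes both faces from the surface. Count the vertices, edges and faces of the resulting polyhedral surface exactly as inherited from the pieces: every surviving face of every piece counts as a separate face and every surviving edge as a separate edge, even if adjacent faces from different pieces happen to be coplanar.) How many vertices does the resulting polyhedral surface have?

30

A heptagonal prism: V=14, E=21, F=9.
Attach a hexagonal prism (V=12, E=18, F=8) along a 4-gon: merge 4 vertices and 4 edges, delete both glued faces → V=22, E=35, F=15.
Attach a heptagonal prism (V=14, E=21, F=9) along a 7-gon: merge 7 vertices and 7 edges, delete both glued faces → V=29, E=49, F=22.
Attach a hexagonal pyramid (V=7, E=12, F=7) along a 6-gon: merge 6 vertices and 6 edges, delete both glued faces → V=30, E=55, F=27.
Check: V − E + F = 30 − 55 + 27 = 2.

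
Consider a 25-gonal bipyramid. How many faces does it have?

50

A bipyramid over an n-gon has 2n triangular faces and n + 2 vertices: V = 25 + 2 = 27, E = 3·25 = 75, F = 2·25 = 50.
Check: V − E + F = 27 − 75 + 50 = 2.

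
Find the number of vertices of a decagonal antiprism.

An antiprism on an n-gon has two n-gon caps and 2n triangles: V = 2·10 = 20, E = 4·10 = 40, F = 2·10 + 2 = 22.

20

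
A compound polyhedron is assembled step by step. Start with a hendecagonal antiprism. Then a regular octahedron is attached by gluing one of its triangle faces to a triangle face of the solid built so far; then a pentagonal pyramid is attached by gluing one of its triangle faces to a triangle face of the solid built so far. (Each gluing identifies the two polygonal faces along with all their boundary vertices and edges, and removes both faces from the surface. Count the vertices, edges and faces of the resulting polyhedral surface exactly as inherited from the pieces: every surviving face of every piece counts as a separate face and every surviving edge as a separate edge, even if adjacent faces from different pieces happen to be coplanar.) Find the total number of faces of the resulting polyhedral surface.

34

A hendecagonal antiprism: V=22, E=44, F=24.
Attach a regular octahedron (V=6, E=12, F=8) along a 3-gon: merge 3 vertices and 3 edges, delete both glued faces → V=25, E=53, F=30.
Attach a pentagonal pyramid (V=6, E=10, F=6) along a 3-gon: merge 3 vertices and 3 edges, delete both glued faces → V=28, E=60, F=34.
Check: V − E + F = 28 − 60 + 34 = 2.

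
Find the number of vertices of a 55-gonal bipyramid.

57

A bipyramid over an n-gon has 2n triangular faces and n + 2 vertices: V = 55 + 2 = 57, E = 3·55 = 165, F = 2·55 = 110.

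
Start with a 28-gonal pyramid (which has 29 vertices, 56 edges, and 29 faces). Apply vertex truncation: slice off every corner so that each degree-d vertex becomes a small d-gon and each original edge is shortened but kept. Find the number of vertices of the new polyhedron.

112

Truncation replaces each original edge-end by a new vertex, so V′ = 2E = 112.
Each original edge survives, and each old vertex of degree d contributes d new edges; summing degrees gives Σd = 2E, so E′ = E + 2E = 3E = 168.
Each original face survives and each original vertex becomes one new face: F′ = F + V = 58.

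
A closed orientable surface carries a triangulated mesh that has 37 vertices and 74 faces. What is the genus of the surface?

1

Every face is a triangle, so 2E = 3·74 = 222, giving E = 111.
χ = V − E + F = 37 − 111 + 74 = 0.
For a closed orientable surface χ = 2 − 2g, so g = (2 − (0))/2 = 1.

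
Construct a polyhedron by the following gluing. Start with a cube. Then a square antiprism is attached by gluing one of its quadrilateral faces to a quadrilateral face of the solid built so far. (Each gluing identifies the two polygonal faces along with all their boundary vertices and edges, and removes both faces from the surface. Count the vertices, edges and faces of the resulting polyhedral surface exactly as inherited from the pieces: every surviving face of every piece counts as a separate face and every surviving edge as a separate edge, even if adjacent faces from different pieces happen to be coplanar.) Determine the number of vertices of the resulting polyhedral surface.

12

A cube: V=8, E=12, F=6.
Attach a square antiprism (V=8, E=16, F=10) along a 4-gon: merge 4 vertices and 4 edges, delete both glued faces → V=12, E=24, F=14.
Check: V − E + F = 12 − 24 + 14 = 2.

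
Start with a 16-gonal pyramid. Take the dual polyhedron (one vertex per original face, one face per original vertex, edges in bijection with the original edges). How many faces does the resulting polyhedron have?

The base solid has V = 17, E = 32, F = 17.
The dual swaps V and F and preserves E: V′ = F = 17, E′ = E = 32, F′ = V = 17.

17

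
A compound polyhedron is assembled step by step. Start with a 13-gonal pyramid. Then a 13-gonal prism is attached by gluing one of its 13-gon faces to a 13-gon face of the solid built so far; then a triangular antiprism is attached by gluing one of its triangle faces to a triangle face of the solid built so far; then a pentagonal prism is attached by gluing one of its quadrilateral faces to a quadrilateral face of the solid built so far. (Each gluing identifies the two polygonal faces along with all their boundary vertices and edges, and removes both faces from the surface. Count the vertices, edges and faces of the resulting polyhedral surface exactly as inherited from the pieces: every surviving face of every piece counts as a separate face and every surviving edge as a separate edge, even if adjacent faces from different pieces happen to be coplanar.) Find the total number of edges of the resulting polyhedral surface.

A 13-gonal pyramid: V=14, E=26, F=14.
Attach a 13-gonal prism (V=26, E=39, F=15) along a 13-gon: merge 13 vertices and 13 edges, delete both glued faces → V=27, E=52, F=27.
Attach a triangular antiprism (V=6, E=12, F=8) along a 3-gon: merge 3 vertices and 3 edges, delete both glued faces → V=30, E=61, F=33.
Attach a pentagonal prism (V=10, E=15, F=7) along a 4-gon: merge 4 vertices and 4 edges, delete both glued faces → V=36, E=72, F=38.
Check: V − E + F = 36 − 72 + 38 = 2.

72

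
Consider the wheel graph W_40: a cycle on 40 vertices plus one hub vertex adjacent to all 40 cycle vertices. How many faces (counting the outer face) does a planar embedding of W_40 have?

41

W_40 has V = 40 + 1 = 41 vertices and E = 2·40 = 80 edges.
By Euler's formula F = 2 − V + E = 2 − 41 + 80 = 41.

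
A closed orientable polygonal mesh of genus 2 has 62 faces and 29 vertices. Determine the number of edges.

For a closed orientable surface of genus 2, χ = 2 − 2·2 = -2.
E = V + F − (-2) = 29 + 62 − (-2) = 93.

93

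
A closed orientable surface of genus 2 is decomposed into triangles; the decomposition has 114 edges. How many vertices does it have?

χ = 2 − 2·2 = -2, and every face is a triangle so 3F = 2E.
F = 2E/3 = 76. Then V = -2 + E − F = -2 + 114 − 76 = 36.

36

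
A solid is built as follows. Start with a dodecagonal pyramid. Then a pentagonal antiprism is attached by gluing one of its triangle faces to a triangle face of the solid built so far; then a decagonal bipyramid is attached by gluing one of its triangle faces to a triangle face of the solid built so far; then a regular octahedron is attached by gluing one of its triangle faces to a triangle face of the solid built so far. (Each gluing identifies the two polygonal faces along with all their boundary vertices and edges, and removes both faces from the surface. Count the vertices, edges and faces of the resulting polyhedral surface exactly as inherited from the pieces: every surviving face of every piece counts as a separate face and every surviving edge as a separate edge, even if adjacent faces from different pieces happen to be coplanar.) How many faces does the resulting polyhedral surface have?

47

A dodecagonal pyramid: V=13, E=24, F=13.
Attach a pentagonal antiprism (V=10, E=20, F=12) along a 3-gon: merge 3 vertices and 3 edges, delete both glued faces → V=20, E=41, F=23.
Attach a decagonal bipyramid (V=12, E=30, F=20) along a 3-gon: merge 3 vertices and 3 edges, delete both glued faces → V=29, E=68, F=41.
Attach a regular octahedron (V=6, E=12, F=8) along a 3-gon: merge 3 vertices and 3 edges, delete both glued faces → V=32, E=77, F=47.
Check: V − E + F = 32 − 77 + 47 = 2.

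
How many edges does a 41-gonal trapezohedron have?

164

The n-trapezohedron (dual of the n-antiprism) has V = 2·41 + 2 = 84, E = 4·41 = 164, F = 2·41 = 82.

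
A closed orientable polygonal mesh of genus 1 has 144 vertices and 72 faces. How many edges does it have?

For a closed orientable surface of genus 1, χ = 2 − 2·1 = 0.
E = V + F − (0) = 144 + 72 − (0) = 216.

216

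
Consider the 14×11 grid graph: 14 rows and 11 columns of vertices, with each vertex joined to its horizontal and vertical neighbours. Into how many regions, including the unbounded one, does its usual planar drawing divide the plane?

The grid has V = 14·11 = 154 vertices and E = 14·10 + 11·13 = 283 edges.
F = 2 − V + E = 2 − 154 + 283 = 131.

131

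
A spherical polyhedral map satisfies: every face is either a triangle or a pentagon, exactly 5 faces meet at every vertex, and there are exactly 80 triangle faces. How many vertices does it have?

60

Let x be the number of pentagons; then F = 80 + x.
Edge–face incidences: 2E = 3·80 + 5·x = 240 + 5x.
Every vertex has degree 5, so 5V = 2E.
Euler: V − E + F = 2 ⇒ (2E)/5 − E + (80 + x) = 2.
Multiply by 10: 2·(2E) − 5·(2E) + 10·(80 + x) = 20, i.e. 800 + 10x − 3·(240 + 5x) = 20.
Collecting terms: −5x + 80 = 20, so −5x = −60, so x = 12.
Then 2E = 240 + 5·12 = 300, so E = 150, V = 2E/5 = 60, F = 80 + 12 = 92.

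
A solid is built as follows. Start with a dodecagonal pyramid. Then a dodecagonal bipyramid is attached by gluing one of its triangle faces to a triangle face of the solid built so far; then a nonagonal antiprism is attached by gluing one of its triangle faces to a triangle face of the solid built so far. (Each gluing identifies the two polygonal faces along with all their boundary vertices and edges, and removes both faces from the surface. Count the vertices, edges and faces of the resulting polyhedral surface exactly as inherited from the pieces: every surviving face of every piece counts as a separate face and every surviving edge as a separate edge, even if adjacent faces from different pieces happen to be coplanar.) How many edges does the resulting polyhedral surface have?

90

A dodecagonal pyramid: V=13, E=24, F=13.
Attach a dodecagonal bipyramid (V=14, E=36, F=24) along a 3-gon: merge 3 vertices and 3 edges, delete both glued faces → V=24, E=57, F=35.
Attach a nonagonal antiprism (V=18, E=36, F=20) along a 3-gon: merge 3 vertices and 3 edges, delete both glued faces → V=39, E=90, F=53.
Check: V − E + F = 39 − 90 + 53 = 2.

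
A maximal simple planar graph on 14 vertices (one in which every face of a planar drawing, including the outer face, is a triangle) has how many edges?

36

In a plane triangulation 3F = 2E and V − E + F = 2, so E = 3V − 6 = 3·14 − 6 = 36.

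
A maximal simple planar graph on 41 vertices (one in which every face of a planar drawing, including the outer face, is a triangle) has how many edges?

117

In a plane triangulation 3F = 2E and V − E + F = 2, so E = 3V − 6 = 3·41 − 6 = 117.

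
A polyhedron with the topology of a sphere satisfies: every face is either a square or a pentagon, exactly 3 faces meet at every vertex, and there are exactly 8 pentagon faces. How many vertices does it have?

16

Let x be the number of squares; then F = 8 + x.
Edge–face incidences: 2E = 5·8 + 4·x = 40 + 4x.
Every vertex has degree 3, so 3V = 2E.
Euler: V − E + F = 2 ⇒ (2E)/3 − E + (8 + x) = 2.
Multiply by 6: 2·(2E) − 3·(2E) + 6·(8 + x) = 12, i.e. 48 + 6x − (40 + 4x) = 12.
Collecting terms: 2x + 8 = 12, so 2x = 4, so x = 2.
Then 2E = 40 + 4·2 = 48, so E = 24, V = 2E/3 = 16, F = 8 + 2 = 10.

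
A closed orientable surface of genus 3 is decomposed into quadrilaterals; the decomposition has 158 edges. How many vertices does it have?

75

χ = 2 − 2·3 = -4, and every face is a square so 4F = 2E.
F = 2E/4 = 79. Then V = -4 + E − F = -4 + 158 − 79 = 75.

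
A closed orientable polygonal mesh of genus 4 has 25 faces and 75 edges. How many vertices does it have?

For a closed orientable surface of genus 4, χ = 2 − 2·4 = -6.
V = -6 + E − F = -6 + 75 − 25 = 44.

44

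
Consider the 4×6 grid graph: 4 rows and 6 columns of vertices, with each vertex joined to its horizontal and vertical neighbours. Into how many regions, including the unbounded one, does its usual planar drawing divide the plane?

16

The grid has V = 4·6 = 24 vertices and E = 4·5 + 6·3 = 38 edges.
F = 2 − V + E = 2 − 24 + 38 = 16.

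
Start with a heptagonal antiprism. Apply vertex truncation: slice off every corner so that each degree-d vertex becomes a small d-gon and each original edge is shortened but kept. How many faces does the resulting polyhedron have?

30

The base solid has V = 14, E = 28, F = 16.
Truncation replaces each original edge-end by a new vertex, so V′ = 2E = 56.
Each original edge survives, and each old vertex of degree d contributes d new edges; summing degrees gives Σd = 2E, so E′ = E + 2E = 3E = 84.
Each original face survives and each original vertex becomes one new face: F′ = F + V = 30.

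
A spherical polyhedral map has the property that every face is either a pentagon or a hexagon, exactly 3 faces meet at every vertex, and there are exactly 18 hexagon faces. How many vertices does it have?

Let x be the number of pentagons; then F = 18 + x.
Edge–face incidences: 2E = 6·18 + 5·x = 108 + 5x.
Every vertex has degree 3, so 3V = 2E.
Euler: V − E + F = 2 ⇒ (2E)/3 − E + (18 + x) = 2.
Multiply by 6: 2·(2E) − 3·(2E) + 6·(18 + x) = 12, i.e. 108 + 6x − (108 + 5x) = 12.
Collecting terms: x = 12.
Then 2E = 108 + 5·12 = 168, so E = 84, V = 2E/3 = 56, F = 18 + 12 = 30.

56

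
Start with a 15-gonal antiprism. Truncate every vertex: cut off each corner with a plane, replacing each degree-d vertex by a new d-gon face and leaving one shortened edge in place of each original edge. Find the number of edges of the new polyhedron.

180

The base solid has V = 30, E = 60, F = 32.
Truncation replaces each original edge-end by a new vertex, so V′ = 2E = 120.
Each original edge survives, and each old vertex of degree d contributes d new edges; summing degrees gives Σd = 2E, so E′ = E + 2E = 3E = 180.
Each original face survives and each original vertex becomes one new face: F′ = F + V = 62.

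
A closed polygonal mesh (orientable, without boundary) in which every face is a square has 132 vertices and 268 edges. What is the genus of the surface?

Every face is a square and each edge borders two faces, so 4F = 2·268, giving F = 134.
χ = V − E + F = 132 − 268 + 134 = -2.
For a closed orientable surface χ = 2 − 2g, so g = (2 − (-2))/2 = 2.

2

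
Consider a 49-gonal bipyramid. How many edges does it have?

A bipyramid over an n-gon has 2n triangular faces and n + 2 vertices: V = 49 + 2 = 51, E = 3·49 = 147, F = 2·49 = 98.

147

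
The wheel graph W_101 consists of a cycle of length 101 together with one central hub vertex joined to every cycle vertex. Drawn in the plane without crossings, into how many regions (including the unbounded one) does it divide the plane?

W_101 has V = 101 + 1 = 102 vertices and E = 2·101 = 202 edges.
By Euler's formula F = 2 − V + E = 2 − 102 + 202 = 102.

102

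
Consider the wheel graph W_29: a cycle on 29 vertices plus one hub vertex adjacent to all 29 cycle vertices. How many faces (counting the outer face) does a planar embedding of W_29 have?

30

W_29 has V = 29 + 1 = 30 vertices and E = 2·29 = 58 edges.
By Euler's formula F = 2 − V + E = 2 − 30 + 58 = 30.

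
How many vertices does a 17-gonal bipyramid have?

A bipyramid over an n-gon has 2n triangular faces and n + 2 vertices: V = 17 + 2 = 19, E = 3·17 = 51, F = 2·17 = 34.

19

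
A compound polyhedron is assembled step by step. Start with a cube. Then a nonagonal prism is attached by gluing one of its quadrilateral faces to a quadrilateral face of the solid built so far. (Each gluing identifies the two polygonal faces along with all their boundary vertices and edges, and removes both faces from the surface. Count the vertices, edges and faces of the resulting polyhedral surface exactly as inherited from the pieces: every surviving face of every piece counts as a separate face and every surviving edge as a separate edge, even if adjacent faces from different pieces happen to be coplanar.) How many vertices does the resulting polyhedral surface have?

A cube: V=8, E=12, F=6.
Attach a nonagonal prism (V=18, E=27, F=11) along a 4-gon: merge 4 vertices and 4 edges, delete both glued faces → V=22, E=35, F=15.
Check: V − E + F = 22 − 35 + 15 = 2.

22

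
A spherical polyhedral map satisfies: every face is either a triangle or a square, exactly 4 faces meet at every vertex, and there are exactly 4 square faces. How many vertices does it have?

10

Let x be the number of triangles; then F = 4 + x.
Edge–face incidences: 2E = 4·4 + 3·x = 16 + 3x.
Every vertex has degree 4, so 4V = 2E.
Euler: V − E + F = 2 ⇒ (2E)/4 − E + (4 + x) = 2.
Multiply by 8: 2·(2E) − 4·(2E) + 8·(4 + x) = 16, i.e. 32 + 8x − 2·(16 + 3x) = 16.
Collecting terms: 2x = 16, so x = 8.
Then 2E = 16 + 3·8 = 40, so E = 20, V = 2E/4 = 10, F = 4 + 8 = 12.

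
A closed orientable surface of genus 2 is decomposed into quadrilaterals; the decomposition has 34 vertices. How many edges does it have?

72

χ = 2 − 2·2 = -2, and every face is a square so 4F = 2E.
V − E + F = -2 with E = 4F/2 gives 34 − (4/2 − 1)·F = -2, so F = 36 and E = 72.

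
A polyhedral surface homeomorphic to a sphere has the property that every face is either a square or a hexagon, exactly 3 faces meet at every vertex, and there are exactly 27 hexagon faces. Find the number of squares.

Let x be the number of squares; then F = 27 + x.
Edge–face incidences: 2E = 6·27 + 4·x = 162 + 4x.
Every vertex has degree 3, so 3V = 2E.
Euler: V − E + F = 2 ⇒ (2E)/3 − E + (27 + x) = 2.
Multiply by 6: 2·(2E) − 3·(2E) + 6·(27 + x) = 12, i.e. 162 + 6x − (162 + 4x) = 12.
Collecting terms: 2x = 12, so x = 6.
Then 2E = 162 + 4·6 = 186, so E = 93, V = 2E/3 = 62, F = 27 + 6 = 33.

6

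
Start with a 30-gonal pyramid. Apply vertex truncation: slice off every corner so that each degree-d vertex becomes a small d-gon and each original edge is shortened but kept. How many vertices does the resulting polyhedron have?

The base solid has V = 31, E = 60, F = 31.
Truncation replaces each original edge-end by a new vertex, so V′ = 2E = 120.
Each original edge survives, and each old vertex of degree d contributes d new edges; summing degrees gives Σd = 2E, so E′ = E + 2E = 3E = 180.
Each original face survives and each original vertex becomes one new face: F′ = F + V = 62.

120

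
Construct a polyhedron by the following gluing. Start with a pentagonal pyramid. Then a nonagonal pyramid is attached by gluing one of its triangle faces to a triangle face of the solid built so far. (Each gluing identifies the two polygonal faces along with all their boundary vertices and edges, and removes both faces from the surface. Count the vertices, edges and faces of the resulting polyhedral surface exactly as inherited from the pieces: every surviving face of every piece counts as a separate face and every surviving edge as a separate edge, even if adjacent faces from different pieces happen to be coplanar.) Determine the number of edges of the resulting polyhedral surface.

A pentagonal pyramid: V=6, E=10, F=6.
Attach a nonagonal pyramid (V=10, E=18, F=10) along a 3-gon: merge 3 vertices and 3 edges, delete both glued faces → V=13, E=25, F=14.
Check: V − E + F = 13 − 25 + 14 = 2.

25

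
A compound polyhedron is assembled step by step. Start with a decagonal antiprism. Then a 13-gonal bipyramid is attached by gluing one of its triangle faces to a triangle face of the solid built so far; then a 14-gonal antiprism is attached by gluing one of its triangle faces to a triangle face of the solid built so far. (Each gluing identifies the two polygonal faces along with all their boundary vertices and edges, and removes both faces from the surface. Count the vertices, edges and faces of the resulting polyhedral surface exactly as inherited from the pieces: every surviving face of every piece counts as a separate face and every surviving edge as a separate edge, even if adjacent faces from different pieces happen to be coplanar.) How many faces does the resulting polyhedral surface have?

A decagonal antiprism: V=20, E=40, F=22.
Attach a 13-gonal bipyramid (V=15, E=39, F=26) along a 3-gon: merge 3 vertices and 3 edges, delete both glued faces → V=32, E=76, F=46.
Attach a 14-gonal antiprism (V=28, E=56, F=30) along a 3-gon: merge 3 vertices and 3 edges, delete both glued faces → V=57, E=129, F=74.
Check: V − E + F = 57 − 129 + 74 = 2.

74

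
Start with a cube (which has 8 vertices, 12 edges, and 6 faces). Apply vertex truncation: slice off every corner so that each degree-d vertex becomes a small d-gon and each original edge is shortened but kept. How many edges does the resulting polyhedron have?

36

Truncation replaces each original edge-end by a new vertex, so V′ = 2E = 24.
Each original edge survives, and each old vertex of degree d contributes d new edges; summing degrees gives Σd = 2E, so E′ = E + 2E = 3E = 36.
Each original face survives and each original vertex becomes one new face: F′ = F + V = 14.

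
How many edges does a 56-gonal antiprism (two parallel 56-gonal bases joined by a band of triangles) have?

224

An antiprism on an n-gon has two n-gon caps and 2n triangles: V = 2·56 = 112, E = 4·56 = 224, F = 2·56 + 2 = 114.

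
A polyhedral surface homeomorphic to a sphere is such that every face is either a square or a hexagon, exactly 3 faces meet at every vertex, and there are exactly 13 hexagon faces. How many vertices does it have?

34

Let x be the number of squares; then F = 13 + x.
Edge–face incidences: 2E = 6·13 + 4·x = 78 + 4x.
Every vertex has degree 3, so 3V = 2E.
Euler: V − E + F = 2 ⇒ (2E)/3 − E + (13 + x) = 2.
Multiply by 6: 2·(2E) − 3·(2E) + 6·(13 + x) = 12, i.e. 78 + 6x − (78 + 4x) = 12.
Collecting terms: 2x = 12, so x = 6.
Then 2E = 78 + 4·6 = 102, so E = 51, V = 2E/3 = 34, F = 13 + 6 = 19.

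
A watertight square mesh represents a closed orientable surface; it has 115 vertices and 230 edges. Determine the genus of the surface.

1

Every face is a square and each edge borders two faces, so 4F = 2·230, giving F = 115.
χ = V − E + F = 115 − 230 + 115 = 0.
For a closed orientable surface χ = 2 − 2g, so g = (2 − (0))/2 = 1.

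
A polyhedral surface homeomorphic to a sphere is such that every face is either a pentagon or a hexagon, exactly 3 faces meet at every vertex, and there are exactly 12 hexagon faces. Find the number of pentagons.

12

Let x be the number of pentagons; then F = 12 + x.
Edge–face incidences: 2E = 6·12 + 5·x = 72 + 5x.
Every vertex has degree 3, so 3V = 2E.
Euler: V − E + F = 2 ⇒ (2E)/3 − E + (12 + x) = 2.
Multiply by 6: 2·(2E) − 3·(2E) + 6·(12 + x) = 12, i.e. 72 + 6x − (72 + 5x) = 12.
Collecting terms: x = 12.
Then 2E = 72 + 5·12 = 132, so E = 66, V = 2E/3 = 44, F = 12 + 12 = 24.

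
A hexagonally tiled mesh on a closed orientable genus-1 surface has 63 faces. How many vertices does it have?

χ = 2 − 2·1 = 0, and every face is a hexagon so 6F = 2E.
E = 6·63/2 = 189. Then V = 0 + E − F = 0 + 189 − 63 = 126.

126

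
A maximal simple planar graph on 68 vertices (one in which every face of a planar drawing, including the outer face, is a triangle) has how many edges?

198

In a plane triangulation 3F = 2E and V − E + F = 2, so E = 3V − 6 = 3·68 − 6 = 198.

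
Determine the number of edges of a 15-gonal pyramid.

A pyramid on an n-gon base has one n-gon and n triangles: V = 15 + 1 = 16, E = 2·15 = 30, F = 15 + 1 = 16.
Check: V − E + F = 16 − 30 + 16 = 2.

30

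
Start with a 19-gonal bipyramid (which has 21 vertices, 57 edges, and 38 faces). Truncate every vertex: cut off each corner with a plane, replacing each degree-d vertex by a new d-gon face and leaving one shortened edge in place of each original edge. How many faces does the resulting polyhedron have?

Truncation replaces each original edge-end by a new vertex, so V′ = 2E = 114.
Each original edge survives, and each old vertex of degree d contributes d new edges; summing degrees gives Σd = 2E, so E′ = E + 2E = 3E = 171.
Each original face survives and each original vertex becomes one new face: F′ = F + V = 59.

59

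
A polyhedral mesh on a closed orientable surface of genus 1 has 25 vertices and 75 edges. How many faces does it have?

For a closed orientable surface of genus 1, χ = 2 − 2·1 = 0.
F = 0 − V + E = 0 − 25 + 75 = 50.

50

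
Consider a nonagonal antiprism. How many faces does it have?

20

An antiprism on an n-gon has two n-gon caps and 2n triangles: V = 2·9 = 18, E = 4·9 = 36, F = 2·9 + 2 = 20.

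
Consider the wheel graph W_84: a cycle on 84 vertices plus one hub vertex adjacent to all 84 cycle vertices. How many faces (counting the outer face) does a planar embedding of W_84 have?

85

W_84 has V = 84 + 1 = 85 vertices and E = 2·84 = 168 edges.
By Euler's formula F = 2 − V + E = 2 − 85 + 168 = 85.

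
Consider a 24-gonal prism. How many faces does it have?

26

A prism on an n-gon has two n-gon bases and n rectangular sides: V = 2·24 = 48, E = 3·24 = 72, F = 24 + 2 = 26.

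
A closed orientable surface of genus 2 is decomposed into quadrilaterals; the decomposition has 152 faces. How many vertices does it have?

150

χ = 2 − 2·2 = -2, and every face is a square so 4F = 2E.
E = 4·152/2 = 304. Then V = -2 + E − F = -2 + 304 − 152 = 150.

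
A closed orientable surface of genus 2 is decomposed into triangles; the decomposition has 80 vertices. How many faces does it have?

164

χ = 2 − 2·2 = -2, and every face is a triangle so 3F = 2E.
V − E + F = -2 with E = 3F/2 gives 80 − (3/2 − 1)·F = -2, so F = 164 and E = 246.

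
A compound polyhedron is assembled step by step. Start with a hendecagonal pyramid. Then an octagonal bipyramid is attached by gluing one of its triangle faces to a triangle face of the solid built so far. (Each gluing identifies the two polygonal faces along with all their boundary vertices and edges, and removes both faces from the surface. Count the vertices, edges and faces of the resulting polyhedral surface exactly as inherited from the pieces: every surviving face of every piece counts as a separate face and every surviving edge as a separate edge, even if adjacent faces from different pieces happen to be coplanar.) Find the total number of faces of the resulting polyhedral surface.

26

A hendecagonal pyramid: V=12, E=22, F=12.
Attach an octagonal bipyramid (V=10, E=24, F=16) along a 3-gon: merge 3 vertices and 3 edges, delete both glued faces → V=19, E=43, F=26.
Check: V − E + F = 19 − 43 + 26 = 2.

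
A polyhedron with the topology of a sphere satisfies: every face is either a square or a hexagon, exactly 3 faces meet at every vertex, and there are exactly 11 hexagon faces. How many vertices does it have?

Let x be the number of squares; then F = 11 + x.
Edge–face incidences: 2E = 6·11 + 4·x = 66 + 4x.
Every vertex has degree 3, so 3V = 2E.
Euler: V − E + F = 2 ⇒ (2E)/3 − E + (11 + x) = 2.
Multiply by 6: 2·(2E) − 3·(2E) + 6·(11 + x) = 12, i.e. 66 + 6x − (66 + 4x) = 12.
Collecting terms: 2x = 12, so x = 6.
Then 2E = 66 + 4·6 = 90, so E = 45, V = 2E/3 = 30, F = 11 + 6 = 17.

30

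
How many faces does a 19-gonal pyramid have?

20

A pyramid on an n-gon base has one n-gon and n triangles: V = 19 + 1 = 20, E = 2·19 = 38, F = 19 + 1 = 20.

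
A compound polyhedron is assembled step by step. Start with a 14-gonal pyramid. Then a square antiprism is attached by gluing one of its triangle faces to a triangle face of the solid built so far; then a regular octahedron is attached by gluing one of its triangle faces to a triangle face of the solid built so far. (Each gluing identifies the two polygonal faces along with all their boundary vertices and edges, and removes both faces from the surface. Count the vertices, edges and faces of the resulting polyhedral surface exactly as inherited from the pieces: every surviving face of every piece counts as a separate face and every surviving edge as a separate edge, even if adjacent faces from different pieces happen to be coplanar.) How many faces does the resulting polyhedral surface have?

29

A 14-gonal pyramid: V=15, E=28, F=15.
Attach a square antiprism (V=8, E=16, F=10) along a 3-gon: merge 3 vertices and 3 edges, delete both glued faces → V=20, E=41, F=23.
Attach a regular octahedron (V=6, E=12, F=8) along a 3-gon: merge 3 vertices and 3 edges, delete both glued faces → V=23, E=50, F=29.
Check: V − E + F = 23 − 50 + 29 = 2.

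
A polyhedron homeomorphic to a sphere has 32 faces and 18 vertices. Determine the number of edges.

48

Here V − E + F = 2.
E = V + F − (2) = 18 + 32 − (2) = 48.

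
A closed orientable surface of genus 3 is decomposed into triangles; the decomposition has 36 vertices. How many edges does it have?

120

χ = 2 − 2·3 = -4, and every face is a triangle so 3F = 2E.
V − E + F = -4 with E = 3F/2 gives 36 − (3/2 − 1)·F = -4, so F = 80 and E = 120.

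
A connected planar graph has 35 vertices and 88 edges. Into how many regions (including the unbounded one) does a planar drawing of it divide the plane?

Euler's formula for a connected plane graph: V − E + F = 2, so F = 2 − 35 + 88 = 55.

55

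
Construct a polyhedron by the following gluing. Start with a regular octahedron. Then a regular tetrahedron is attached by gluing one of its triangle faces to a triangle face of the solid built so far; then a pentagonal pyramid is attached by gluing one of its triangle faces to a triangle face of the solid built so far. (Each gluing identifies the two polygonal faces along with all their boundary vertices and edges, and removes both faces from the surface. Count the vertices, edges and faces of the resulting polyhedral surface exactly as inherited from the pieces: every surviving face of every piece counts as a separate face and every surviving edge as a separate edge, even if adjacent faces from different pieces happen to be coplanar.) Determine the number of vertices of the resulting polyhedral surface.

A regular octahedron: V=6, E=12, F=8.
Attach a regular tetrahedron (V=4, E=6, F=4) along a 3-gon: merge 3 vertices and 3 edges, delete both glued faces → V=7, E=15, F=10.
Attach a pentagonal pyramid (V=6, E=10, F=6) along a 3-gon: merge 3 vertices and 3 edges, delete both glued faces → V=10, E=22, F=14.
Check: V − E + F = 10 − 22 + 14 = 2.

10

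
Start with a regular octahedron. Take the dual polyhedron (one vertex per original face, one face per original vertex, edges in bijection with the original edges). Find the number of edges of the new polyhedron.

The base solid has V = 6, E = 12, F = 8.
The dual swaps V and F and preserves E: V′ = F = 8, E′ = E = 12, F′ = V = 6.

12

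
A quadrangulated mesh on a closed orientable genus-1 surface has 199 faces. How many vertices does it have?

χ = 2 − 2·1 = 0, and every face is a square so 4F = 2E.
E = 4·199/2 = 398. Then V = 0 + E − F = 0 + 398 − 199 = 199.

199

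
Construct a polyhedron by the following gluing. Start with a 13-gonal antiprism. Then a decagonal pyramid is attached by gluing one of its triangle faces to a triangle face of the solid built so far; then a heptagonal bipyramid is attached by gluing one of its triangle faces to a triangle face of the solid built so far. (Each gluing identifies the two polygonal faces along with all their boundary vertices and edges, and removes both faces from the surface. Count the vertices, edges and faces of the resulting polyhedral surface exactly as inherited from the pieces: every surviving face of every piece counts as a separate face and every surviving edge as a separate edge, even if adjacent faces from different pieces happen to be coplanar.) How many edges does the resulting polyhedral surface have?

A 13-gonal antiprism: V=26, E=52, F=28.
Attach a decagonal pyramid (V=11, E=20, F=11) along a 3-gon: merge 3 vertices and 3 edges, delete both glued faces → V=34, E=69, F=37.
Attach a heptagonal bipyramid (V=9, E=21, F=14) along a 3-gon: merge 3 vertices and 3 edges, delete both glued faces → V=40, E=87, F=49.
Check: V − E + F = 40 − 87 + 49 = 2.

87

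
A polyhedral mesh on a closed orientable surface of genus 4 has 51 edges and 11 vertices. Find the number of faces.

For a closed orientable surface of genus 4, χ = 2 − 2·4 = -6.
F = -6 − V + E = -6 − 11 + 51 = 34.

34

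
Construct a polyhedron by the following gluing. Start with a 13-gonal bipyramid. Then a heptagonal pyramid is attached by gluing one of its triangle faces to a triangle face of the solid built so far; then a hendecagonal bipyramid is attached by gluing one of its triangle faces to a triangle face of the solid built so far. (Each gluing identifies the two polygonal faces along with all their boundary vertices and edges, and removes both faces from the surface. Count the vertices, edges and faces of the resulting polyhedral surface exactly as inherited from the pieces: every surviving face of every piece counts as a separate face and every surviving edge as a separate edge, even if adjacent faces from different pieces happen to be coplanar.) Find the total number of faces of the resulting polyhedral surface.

A 13-gonal bipyramid: V=15, E=39, F=26.
Attach a heptagonal pyramid (V=8, E=14, F=8) along a 3-gon: merge 3 vertices and 3 edges, delete both glued faces → V=20, E=50, F=32.
Attach a hendecagonal bipyramid (V=13, E=33, F=22) along a 3-gon: merge 3 vertices and 3 edges, delete both glued faces → V=30, E=80, F=52.
Check: V − E + F = 30 − 80 + 52 = 2.

52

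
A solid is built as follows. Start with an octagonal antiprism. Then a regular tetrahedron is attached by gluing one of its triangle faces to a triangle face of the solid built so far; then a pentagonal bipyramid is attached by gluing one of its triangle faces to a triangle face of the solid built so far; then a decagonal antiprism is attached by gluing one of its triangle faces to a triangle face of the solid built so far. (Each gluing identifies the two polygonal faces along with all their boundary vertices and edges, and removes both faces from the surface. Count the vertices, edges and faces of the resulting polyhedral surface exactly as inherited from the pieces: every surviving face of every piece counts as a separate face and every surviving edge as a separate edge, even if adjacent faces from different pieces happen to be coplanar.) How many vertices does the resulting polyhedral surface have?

An octagonal antiprism: V=16, E=32, F=18.
Attach a regular tetrahedron (V=4, E=6, F=4) along a 3-gon: merge 3 vertices and 3 edges, delete both glued faces → V=17, E=35, F=20.
Attach a pentagonal bipyramid (V=7, E=15, F=10) along a 3-gon: merge 3 vertices and 3 edges, delete both glued faces → V=21, E=47, F=28.
Attach a decagonal antiprism (V=20, E=40, F=22) along a 3-gon: merge 3 vertices and 3 edges, delete both glued faces → V=38, E=84, F=48.
Check: V − E + F = 38 − 84 + 48 = 2.

38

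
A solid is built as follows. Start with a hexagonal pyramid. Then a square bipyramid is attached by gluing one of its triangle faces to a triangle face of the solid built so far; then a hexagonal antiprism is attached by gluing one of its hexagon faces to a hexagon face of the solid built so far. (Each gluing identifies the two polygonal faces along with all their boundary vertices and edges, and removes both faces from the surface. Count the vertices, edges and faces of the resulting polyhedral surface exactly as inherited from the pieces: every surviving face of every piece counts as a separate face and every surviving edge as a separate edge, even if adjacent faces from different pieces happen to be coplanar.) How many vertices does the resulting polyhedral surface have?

A hexagonal pyramid: V=7, E=12, F=7.
Attach a square bipyramid (V=6, E=12, F=8) along a 3-gon: merge 3 vertices and 3 edges, delete both glued faces → V=10, E=21, F=13.
Attach a hexagonal antiprism (V=12, E=24, F=14) along a 6-gon: merge 6 vertices and 6 edges, delete both glued faces → V=16, E=39, F=25.
Check: V − E + F = 16 − 39 + 25 = 2.

16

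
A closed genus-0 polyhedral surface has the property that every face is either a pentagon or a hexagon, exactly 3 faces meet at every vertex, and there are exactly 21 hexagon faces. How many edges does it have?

93

Let x be the number of pentagons; then F = 21 + x.
Edge–face incidences: 2E = 6·21 + 5·x = 126 + 5x.
Every vertex has degree 3, so 3V = 2E.
Euler: V − E + F = 2 ⇒ (2E)/3 − E + (21 + x) = 2.
Multiply by 6: 2·(2E) − 3·(2E) + 6·(21 + x) = 12, i.e. 126 + 6x − (126 + 5x) = 12.
Collecting terms: x = 12.
Then 2E = 126 + 5·12 = 186, so E = 93, V = 2E/3 = 62, F = 21 + 12 = 33.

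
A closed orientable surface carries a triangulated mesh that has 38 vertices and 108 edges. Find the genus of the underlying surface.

0

Every face is a triangle and each edge borders two faces, so 3F = 2·108, giving F = 72.
χ = V − E + F = 38 − 108 + 72 = 2.
For a closed orientable surface χ = 2 − 2g, so g = (2 − (2))/2 = 0.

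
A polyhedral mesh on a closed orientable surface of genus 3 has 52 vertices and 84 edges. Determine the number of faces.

For a closed orientable surface of genus 3, χ = 2 − 2·3 = -4.
F = -4 − V + E = -4 − 52 + 84 = 28.

28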